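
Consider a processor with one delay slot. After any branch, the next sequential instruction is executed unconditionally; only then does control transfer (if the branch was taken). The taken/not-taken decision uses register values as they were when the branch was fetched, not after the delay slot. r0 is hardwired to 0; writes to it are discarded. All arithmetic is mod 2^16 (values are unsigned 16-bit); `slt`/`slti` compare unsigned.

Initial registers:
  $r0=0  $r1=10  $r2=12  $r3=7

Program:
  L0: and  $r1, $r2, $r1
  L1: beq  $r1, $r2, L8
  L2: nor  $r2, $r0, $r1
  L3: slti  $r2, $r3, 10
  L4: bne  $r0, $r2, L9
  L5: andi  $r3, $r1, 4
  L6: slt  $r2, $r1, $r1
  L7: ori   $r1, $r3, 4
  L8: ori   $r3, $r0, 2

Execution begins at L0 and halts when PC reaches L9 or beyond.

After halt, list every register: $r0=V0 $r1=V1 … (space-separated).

PC=0  and  $r1, $r2, $r1     | $r0=0 $r1=8 $r2=12 $r3=7
PC=1  beq  $r1, $r2, L8      | $r0=0 $r1=8 $r2=12 $r3=7  [not taken]
PC=2  nor  $r2, $r0, $r1     | $r0=0 $r1=8 $r2=65527 $r3=7
PC=3  slti  $r2, $r3, 10     | $r0=0 $r1=8 $r2=1 $r3=7
PC=4  bne  $r0, $r2, L9      | $r0=0 $r1=8 $r2=1 $r3=7  [TAKEN]
PC=5  andi  $r3, $r1, 4      | $r0=0 $r1=8 $r2=1 $r3=0

$r0=0 $r1=8 $r2=1 $r3=0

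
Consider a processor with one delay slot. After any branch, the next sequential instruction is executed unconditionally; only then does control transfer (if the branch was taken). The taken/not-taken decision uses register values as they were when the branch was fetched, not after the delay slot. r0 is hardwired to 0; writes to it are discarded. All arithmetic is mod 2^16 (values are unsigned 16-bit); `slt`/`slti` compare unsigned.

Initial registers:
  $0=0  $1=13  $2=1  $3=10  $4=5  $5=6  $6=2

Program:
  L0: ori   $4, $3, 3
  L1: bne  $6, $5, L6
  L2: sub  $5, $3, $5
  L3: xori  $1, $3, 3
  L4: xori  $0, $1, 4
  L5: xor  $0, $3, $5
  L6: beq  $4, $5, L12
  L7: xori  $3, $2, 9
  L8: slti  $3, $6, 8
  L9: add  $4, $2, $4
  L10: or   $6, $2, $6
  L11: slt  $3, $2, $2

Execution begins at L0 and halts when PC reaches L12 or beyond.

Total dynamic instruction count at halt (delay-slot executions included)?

  step pc=0: ori   $4, $3, 3  regs=(0,13,1,10,11,6,2)
  step pc=1: bne  $6, $5, L6  cond=T  regs=(0,13,1,10,11,6,2)
  step pc=2: sub  $5, $3, $5  regs=(0,13,1,10,11,4,2)
  step pc=6: beq  $4, $5, L12  cond=F  regs=(0,13,1,10,11,4,2)
  step pc=7: xori  $3, $2, 9  regs=(0,13,1,8,11,4,2)
  step pc=8: slti  $3, $6, 8  regs=(0,13,1,1,11,4,2)
  step pc=9: add  $4, $2, $4  regs=(0,13,1,1,12,4,2)
  step pc=10: or   $6, $2, $6  regs=(0,13,1,1,12,4,3)
  step pc=11: slt  $3, $2, $2  regs=(0,13,1,0,12,4,3)

9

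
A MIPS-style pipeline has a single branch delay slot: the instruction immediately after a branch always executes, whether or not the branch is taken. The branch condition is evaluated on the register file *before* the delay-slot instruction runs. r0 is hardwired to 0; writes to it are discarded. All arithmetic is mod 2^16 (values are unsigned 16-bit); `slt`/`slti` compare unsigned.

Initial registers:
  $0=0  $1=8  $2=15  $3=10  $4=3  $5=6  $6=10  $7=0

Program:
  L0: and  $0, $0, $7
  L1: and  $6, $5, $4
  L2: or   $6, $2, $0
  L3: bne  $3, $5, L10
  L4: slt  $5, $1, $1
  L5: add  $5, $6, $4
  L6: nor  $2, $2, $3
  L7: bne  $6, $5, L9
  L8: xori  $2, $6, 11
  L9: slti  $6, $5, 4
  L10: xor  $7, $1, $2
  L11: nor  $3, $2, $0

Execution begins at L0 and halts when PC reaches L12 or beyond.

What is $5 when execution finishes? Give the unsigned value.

  step pc=0: and  $0, $0, $7  regs=(0,8,15,10,3,6,10,0)
  step pc=1: and  $6, $5, $4  regs=(0,8,15,10,3,6,2,0)
  step pc=2: or   $6, $2, $0  regs=(0,8,15,10,3,6,15,0)
  step pc=3: bne  $3, $5, L10  cond=T  regs=(0,8,15,10,3,6,15,0)
  step pc=4: slt  $5, $1, $1  regs=(0,8,15,10,3,0,15,0)
  step pc=10: xor  $7, $1, $2  regs=(0,8,15,10,3,0,15,7)
  step pc=11: nor  $3, $2, $0  regs=(0,8,15,65520,3,0,15,7)

0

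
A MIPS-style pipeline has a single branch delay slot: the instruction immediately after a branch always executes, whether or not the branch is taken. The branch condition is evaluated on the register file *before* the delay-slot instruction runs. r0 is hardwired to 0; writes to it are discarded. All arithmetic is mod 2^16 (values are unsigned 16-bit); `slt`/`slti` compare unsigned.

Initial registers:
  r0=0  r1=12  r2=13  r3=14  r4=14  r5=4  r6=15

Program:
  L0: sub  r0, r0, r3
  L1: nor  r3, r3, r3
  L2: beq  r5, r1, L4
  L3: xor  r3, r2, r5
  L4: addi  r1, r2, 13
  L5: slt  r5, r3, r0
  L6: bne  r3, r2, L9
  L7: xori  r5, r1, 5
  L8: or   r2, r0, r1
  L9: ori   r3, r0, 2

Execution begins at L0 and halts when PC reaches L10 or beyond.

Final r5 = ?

#0 sub  r0, r0, r3 ; 0/12/13/14/14/4/15
#1 nor  r3, r3, r3 ; 0/12/13/65521/14/4/15
#2 beq  r5, r1, L4 ; 0/12/13/65521/14/4/15 ; →fallthru
#3 xor  r3, r2, r5 ; 0/12/13/9/14/4/15
#4 addi  r1, r2, 13 ; 0/26/13/9/14/4/15
#5 slt  r5, r3, r0 ; 0/26/13/9/14/0/15
#6 bne  r3, r2, L9 ; 0/26/13/9/14/0/15 ; →target
#7 xori  r5, r1, 5 ; 0/26/13/9/14/31/15
#9 ori   r3, r0, 2 ; 0/26/13/2/14/31/15

31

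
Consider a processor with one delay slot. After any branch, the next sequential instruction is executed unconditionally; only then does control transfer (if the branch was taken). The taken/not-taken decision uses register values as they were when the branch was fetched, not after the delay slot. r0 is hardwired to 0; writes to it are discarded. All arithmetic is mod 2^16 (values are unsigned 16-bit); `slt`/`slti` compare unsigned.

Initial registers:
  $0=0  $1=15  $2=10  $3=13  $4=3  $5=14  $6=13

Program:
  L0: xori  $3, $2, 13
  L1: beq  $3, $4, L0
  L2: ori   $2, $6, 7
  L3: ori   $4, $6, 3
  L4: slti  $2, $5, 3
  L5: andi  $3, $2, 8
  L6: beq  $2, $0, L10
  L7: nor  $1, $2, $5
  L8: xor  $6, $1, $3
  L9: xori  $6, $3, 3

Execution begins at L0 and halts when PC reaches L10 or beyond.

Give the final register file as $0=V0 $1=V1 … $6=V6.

#0 xori  $3, $2, 13 ; 0/15/10/7/3/14/13
#1 beq  $3, $4, L0 ; 0/15/10/7/3/14/13 ; →fallthru
#2 ori   $2, $6, 7 ; 0/15/15/7/3/14/13
#3 ori   $4, $6, 3 ; 0/15/15/7/15/14/13
#4 slti  $2, $5, 3 ; 0/15/0/7/15/14/13
#5 andi  $3, $2, 8 ; 0/15/0/0/15/14/13
#6 beq  $2, $0, L10 ; 0/15/0/0/15/14/13 ; →target
#7 nor  $1, $2, $5 ; 0/65521/0/0/15/14/13

$0=0 $1=65521 $2=0 $3=0 $4=15 $5=14 $6=13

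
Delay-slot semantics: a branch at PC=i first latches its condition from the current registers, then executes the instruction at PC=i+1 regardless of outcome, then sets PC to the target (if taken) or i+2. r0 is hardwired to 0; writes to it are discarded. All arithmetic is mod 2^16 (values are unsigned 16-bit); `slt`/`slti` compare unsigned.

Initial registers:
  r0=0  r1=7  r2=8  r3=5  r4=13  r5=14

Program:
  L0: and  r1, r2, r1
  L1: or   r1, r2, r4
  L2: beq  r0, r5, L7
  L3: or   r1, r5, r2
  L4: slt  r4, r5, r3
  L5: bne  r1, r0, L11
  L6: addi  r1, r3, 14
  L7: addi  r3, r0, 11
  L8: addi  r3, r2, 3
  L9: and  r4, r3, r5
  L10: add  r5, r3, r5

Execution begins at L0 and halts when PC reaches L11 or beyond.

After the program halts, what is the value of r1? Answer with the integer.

[0] and  r1, r2, r1  →  {r0:0, r1:0, r2:8, r3:5, r4:13, r5:14}
[1] or   r1, r2, r4  →  {r0:0, r1:13, r2:8, r3:5, r4:13, r5:14}
[2] beq  r0, r5, L7  →  {r0:0, r1:13, r2:8, r3:5, r4:13, r5:14}  ⟨branch fallthrough⟩
[3] or   r1, r5, r2  →  {r0:0, r1:14, r2:8, r3:5, r4:13, r5:14}
[4] slt  r4, r5, r3  →  {r0:0, r1:14, r2:8, r3:5, r4:0, r5:14}
[5] bne  r1, r0, L11  →  {r0:0, r1:14, r2:8, r3:5, r4:0, r5:14}  ⟨branch taken⟩
[6] addi  r1, r3, 14  →  {r0:0, r1:19, r2:8, r3:5, r4:0, r5:14}

19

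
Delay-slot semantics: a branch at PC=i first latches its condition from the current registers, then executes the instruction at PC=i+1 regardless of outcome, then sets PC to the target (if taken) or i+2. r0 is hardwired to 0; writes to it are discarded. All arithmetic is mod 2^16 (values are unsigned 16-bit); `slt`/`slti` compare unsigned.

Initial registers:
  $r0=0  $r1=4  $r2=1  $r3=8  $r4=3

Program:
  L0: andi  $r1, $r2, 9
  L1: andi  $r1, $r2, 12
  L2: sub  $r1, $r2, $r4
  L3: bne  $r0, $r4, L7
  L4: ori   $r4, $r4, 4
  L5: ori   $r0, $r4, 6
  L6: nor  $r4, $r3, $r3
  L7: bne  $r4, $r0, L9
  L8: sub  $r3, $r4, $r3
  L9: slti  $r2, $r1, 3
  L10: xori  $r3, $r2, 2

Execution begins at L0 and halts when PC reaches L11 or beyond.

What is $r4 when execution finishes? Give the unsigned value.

#0 andi  $r1, $r2, 9 ; 0/1/1/8/3
#1 andi  $r1, $r2, 12 ; 0/0/1/8/3
#2 sub  $r1, $r2, $r4 ; 0/65534/1/8/3
#3 bne  $r0, $r4, L7 ; 0/65534/1/8/3 ; →target
#4 ori   $r4, $r4, 4 ; 0/65534/1/8/7
#7 bne  $r4, $r0, L9 ; 0/65534/1/8/7 ; →target
#8 sub  $r3, $r4, $r3 ; 0/65534/1/65535/7
#9 slti  $r2, $r1, 3 ; 0/65534/0/65535/7
#10 xori  $r3, $r2, 2 ; 0/65534/0/2/7

7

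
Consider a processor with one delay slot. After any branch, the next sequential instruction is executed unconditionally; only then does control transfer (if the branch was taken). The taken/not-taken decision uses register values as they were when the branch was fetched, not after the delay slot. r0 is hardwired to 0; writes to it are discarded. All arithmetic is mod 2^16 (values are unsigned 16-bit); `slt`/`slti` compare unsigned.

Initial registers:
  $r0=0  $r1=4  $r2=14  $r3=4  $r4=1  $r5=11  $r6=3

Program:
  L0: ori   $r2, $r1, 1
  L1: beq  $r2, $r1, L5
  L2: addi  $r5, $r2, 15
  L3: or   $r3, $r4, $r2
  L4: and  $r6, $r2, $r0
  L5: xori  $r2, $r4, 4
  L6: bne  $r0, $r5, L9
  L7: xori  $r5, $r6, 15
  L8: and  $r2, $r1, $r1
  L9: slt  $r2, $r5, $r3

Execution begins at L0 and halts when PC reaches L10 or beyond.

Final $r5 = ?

PC=0  ori   $r2, $r1, 1      | $r0=0 $r1=4 $r2=5 $r3=4 $r4=1 $r5=11 $r6=3
PC=1  beq  $r2, $r1, L5      | $r0=0 $r1=4 $r2=5 $r3=4 $r4=1 $r5=11 $r6=3  [not taken]
PC=2  addi  $r5, $r2, 15     | $r0=0 $r1=4 $r2=5 $r3=4 $r4=1 $r5=20 $r6=3
PC=3  or   $r3, $r4, $r2     | $r0=0 $r1=4 $r2=5 $r3=5 $r4=1 $r5=20 $r6=3
PC=4  and  $r6, $r2, $r0     | $r0=0 $r1=4 $r2=5 $r3=5 $r4=1 $r5=20 $r6=0
PC=5  xori  $r2, $r4, 4      | $r0=0 $r1=4 $r2=5 $r3=5 $r4=1 $r5=20 $r6=0
PC=6  bne  $r0, $r5, L9      | $r0=0 $r1=4 $r2=5 $r3=5 $r4=1 $r5=20 $r6=0  [TAKEN]
PC=7  xori  $r5, $r6, 15     | $r0=0 $r1=4 $r2=5 $r3=5 $r4=1 $r5=15 $r6=0
PC=9  slt  $r2, $r5, $r3     | $r0=0 $r1=4 $r2=0 $r3=5 $r4=1 $r5=15 $r6=0

15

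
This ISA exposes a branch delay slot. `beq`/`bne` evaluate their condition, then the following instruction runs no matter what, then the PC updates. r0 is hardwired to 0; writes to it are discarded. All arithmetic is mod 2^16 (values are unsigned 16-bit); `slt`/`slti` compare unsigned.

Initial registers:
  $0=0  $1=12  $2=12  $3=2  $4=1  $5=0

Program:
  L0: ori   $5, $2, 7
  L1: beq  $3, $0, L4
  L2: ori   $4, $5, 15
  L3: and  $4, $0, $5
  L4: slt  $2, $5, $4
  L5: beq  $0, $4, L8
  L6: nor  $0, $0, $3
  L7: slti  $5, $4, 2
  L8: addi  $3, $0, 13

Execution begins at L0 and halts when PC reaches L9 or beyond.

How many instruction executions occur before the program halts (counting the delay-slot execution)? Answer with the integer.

  step pc=0: ori   $5, $2, 7  regs=(0,12,12,2,1,15)
  step pc=1: beq  $3, $0, L4  cond=F  regs=(0,12,12,2,1,15)
  step pc=2: ori   $4, $5, 15  regs=(0,12,12,2,15,15)
  step pc=3: and  $4, $0, $5  regs=(0,12,12,2,0,15)
  step pc=4: slt  $2, $5, $4  regs=(0,12,0,2,0,15)
  step pc=5: beq  $0, $4, L8  cond=T  regs=(0,12,0,2,0,15)
  step pc=6: nor  $0, $0, $3  regs=(0,12,0,2,0,15)
  step pc=8: addi  $3, $0, 13  regs=(0,12,0,13,0,15)

8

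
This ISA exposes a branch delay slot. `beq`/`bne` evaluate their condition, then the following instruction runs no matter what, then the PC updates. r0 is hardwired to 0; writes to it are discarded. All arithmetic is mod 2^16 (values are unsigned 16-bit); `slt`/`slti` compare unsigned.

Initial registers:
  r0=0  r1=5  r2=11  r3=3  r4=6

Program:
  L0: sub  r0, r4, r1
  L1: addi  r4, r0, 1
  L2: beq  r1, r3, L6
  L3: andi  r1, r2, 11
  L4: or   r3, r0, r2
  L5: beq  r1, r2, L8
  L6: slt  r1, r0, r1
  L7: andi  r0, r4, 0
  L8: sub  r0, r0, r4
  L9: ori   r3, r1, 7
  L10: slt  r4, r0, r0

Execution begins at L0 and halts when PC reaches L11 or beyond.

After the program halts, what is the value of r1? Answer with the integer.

  step pc=0: sub  r0, r4, r1  regs=(0,5,11,3,6)
  step pc=1: addi  r4, r0, 1  regs=(0,5,11,3,1)
  step pc=2: beq  r1, r3, L6  cond=F  regs=(0,5,11,3,1)
  step pc=3: andi  r1, r2, 11  regs=(0,11,11,3,1)
  step pc=4: or   r3, r0, r2  regs=(0,11,11,11,1)
  step pc=5: beq  r1, r2, L8  cond=T  regs=(0,11,11,11,1)
  step pc=6: slt  r1, r0, r1  regs=(0,1,11,11,1)
  step pc=8: sub  r0, r0, r4  regs=(0,1,11,11,1)
  step pc=9: ori   r3, r1, 7  regs=(0,1,11,7,1)
  step pc=10: slt  r4, r0, r0  regs=(0,1,11,7,0)

1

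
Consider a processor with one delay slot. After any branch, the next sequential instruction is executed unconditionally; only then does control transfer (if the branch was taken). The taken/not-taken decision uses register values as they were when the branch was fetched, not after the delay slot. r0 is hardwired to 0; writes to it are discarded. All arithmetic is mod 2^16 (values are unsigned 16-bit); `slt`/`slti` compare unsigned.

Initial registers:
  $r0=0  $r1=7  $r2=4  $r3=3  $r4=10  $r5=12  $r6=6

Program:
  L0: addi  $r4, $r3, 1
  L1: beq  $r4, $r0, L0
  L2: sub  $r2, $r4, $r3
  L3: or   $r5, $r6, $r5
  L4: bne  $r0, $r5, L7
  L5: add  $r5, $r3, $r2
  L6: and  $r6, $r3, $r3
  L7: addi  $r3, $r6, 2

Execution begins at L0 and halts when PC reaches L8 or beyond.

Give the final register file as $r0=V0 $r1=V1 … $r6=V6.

$r0=0 $r1=7 $r2=1 $r3=8 $r4=4 $r5=4 $r6=6

  step pc=0: addi  $r4, $r3, 1  regs=(0,7,4,3,4,12,6)
  step pc=1: beq  $r4, $r0, L0  cond=F  regs=(0,7,4,3,4,12,6)
  step pc=2: sub  $r2, $r4, $r3  regs=(0,7,1,3,4,12,6)
  step pc=3: or   $r5, $r6, $r5  regs=(0,7,1,3,4,14,6)
  step pc=4: bne  $r0, $r5, L7  cond=T  regs=(0,7,1,3,4,14,6)
  step pc=5: add  $r5, $r3, $r2  regs=(0,7,1,3,4,4,6)
  step pc=7: addi  $r3, $r6, 2  regs=(0,7,1,8,4,4,6)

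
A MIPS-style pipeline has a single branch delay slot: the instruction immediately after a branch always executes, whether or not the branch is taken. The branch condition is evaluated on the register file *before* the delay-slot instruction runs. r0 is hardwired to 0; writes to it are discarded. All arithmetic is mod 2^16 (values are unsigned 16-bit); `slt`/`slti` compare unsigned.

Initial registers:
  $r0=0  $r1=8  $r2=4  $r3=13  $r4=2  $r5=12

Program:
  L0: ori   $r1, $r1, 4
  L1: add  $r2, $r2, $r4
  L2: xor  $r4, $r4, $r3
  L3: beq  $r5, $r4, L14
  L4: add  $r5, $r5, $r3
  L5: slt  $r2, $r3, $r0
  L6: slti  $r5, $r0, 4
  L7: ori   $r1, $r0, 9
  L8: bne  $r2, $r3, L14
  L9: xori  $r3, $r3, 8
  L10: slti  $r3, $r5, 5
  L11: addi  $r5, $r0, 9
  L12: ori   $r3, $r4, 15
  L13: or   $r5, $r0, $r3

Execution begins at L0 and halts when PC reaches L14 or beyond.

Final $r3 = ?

5

[0] ori   $r1, $r1, 4  →  {$r0:0, $r1:12, $r2:4, $r3:13, $r4:2, $r5:12}
[1] add  $r2, $r2, $r4  →  {$r0:0, $r1:12, $r2:6, $r3:13, $r4:2, $r5:12}
[2] xor  $r4, $r4, $r3  →  {$r0:0, $r1:12, $r2:6, $r3:13, $r4:15, $r5:12}
[3] beq  $r5, $r4, L14  →  {$r0:0, $r1:12, $r2:6, $r3:13, $r4:15, $r5:12}  ⟨branch fallthrough⟩
[4] add  $r5, $r5, $r3  →  {$r0:0, $r1:12, $r2:6, $r3:13, $r4:15, $r5:25}
[5] slt  $r2, $r3, $r0  →  {$r0:0, $r1:12, $r2:0, $r3:13, $r4:15, $r5:25}
[6] slti  $r5, $r0, 4  →  {$r0:0, $r1:12, $r2:0, $r3:13, $r4:15, $r5:1}
[7] ori   $r1, $r0, 9  →  {$r0:0, $r1:9, $r2:0, $r3:13, $r4:15, $r5:1}
[8] bne  $r2, $r3, L14  →  {$r0:0, $r1:9, $r2:0, $r3:13, $r4:15, $r5:1}  ⟨branch taken⟩
[9] xori  $r3, $r3, 8  →  {$r0:0, $r1:9, $r2:0, $r3:5, $r4:15, $r5:1}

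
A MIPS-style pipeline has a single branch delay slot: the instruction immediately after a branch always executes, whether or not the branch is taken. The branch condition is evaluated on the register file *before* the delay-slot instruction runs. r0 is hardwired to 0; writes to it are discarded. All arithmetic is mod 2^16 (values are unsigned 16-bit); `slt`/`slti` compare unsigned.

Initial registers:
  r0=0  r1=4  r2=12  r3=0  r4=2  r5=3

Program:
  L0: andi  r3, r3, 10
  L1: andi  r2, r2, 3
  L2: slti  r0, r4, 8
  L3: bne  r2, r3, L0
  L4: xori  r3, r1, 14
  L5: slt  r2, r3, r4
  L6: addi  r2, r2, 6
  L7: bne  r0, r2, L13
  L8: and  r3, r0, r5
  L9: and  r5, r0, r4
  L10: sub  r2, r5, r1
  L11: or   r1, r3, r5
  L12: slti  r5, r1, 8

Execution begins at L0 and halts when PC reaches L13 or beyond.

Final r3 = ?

#0 andi  r3, r3, 10 ; 0/4/12/0/2/3
#1 andi  r2, r2, 3 ; 0/4/0/0/2/3
#2 slti  r0, r4, 8 ; 0/4/0/0/2/3
#3 bne  r2, r3, L0 ; 0/4/0/0/2/3 ; →fallthru
#4 xori  r3, r1, 14 ; 0/4/0/10/2/3
#5 slt  r2, r3, r4 ; 0/4/0/10/2/3
#6 addi  r2, r2, 6 ; 0/4/6/10/2/3
#7 bne  r0, r2, L13 ; 0/4/6/10/2/3 ; →target
#8 and  r3, r0, r5 ; 0/4/6/0/2/3

0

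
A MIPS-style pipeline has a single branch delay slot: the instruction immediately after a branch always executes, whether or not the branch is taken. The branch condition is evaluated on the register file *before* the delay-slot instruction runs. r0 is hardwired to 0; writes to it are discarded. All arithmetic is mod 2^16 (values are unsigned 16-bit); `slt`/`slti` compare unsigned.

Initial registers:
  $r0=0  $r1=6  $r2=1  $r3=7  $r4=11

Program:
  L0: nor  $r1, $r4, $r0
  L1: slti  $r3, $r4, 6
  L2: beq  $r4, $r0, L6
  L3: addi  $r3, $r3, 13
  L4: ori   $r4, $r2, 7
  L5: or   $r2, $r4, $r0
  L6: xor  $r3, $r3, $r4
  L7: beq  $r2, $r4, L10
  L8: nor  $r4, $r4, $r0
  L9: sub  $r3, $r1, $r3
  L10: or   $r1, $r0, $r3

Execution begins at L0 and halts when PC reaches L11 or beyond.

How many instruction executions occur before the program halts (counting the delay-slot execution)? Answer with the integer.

#0 nor  $r1, $r4, $r0 ; 0/65524/1/7/11
#1 slti  $r3, $r4, 6 ; 0/65524/1/0/11
#2 beq  $r4, $r0, L6 ; 0/65524/1/0/11 ; →fallthru
#3 addi  $r3, $r3, 13 ; 0/65524/1/13/11
#4 ori   $r4, $r2, 7 ; 0/65524/1/13/7
#5 or   $r2, $r4, $r0 ; 0/65524/7/13/7
#6 xor  $r3, $r3, $r4 ; 0/65524/7/10/7
#7 beq  $r2, $r4, L10 ; 0/65524/7/10/7 ; →target
#8 nor  $r4, $r4, $r0 ; 0/65524/7/10/65528
#10 or   $r1, $r0, $r3 ; 0/10/7/10/65528

10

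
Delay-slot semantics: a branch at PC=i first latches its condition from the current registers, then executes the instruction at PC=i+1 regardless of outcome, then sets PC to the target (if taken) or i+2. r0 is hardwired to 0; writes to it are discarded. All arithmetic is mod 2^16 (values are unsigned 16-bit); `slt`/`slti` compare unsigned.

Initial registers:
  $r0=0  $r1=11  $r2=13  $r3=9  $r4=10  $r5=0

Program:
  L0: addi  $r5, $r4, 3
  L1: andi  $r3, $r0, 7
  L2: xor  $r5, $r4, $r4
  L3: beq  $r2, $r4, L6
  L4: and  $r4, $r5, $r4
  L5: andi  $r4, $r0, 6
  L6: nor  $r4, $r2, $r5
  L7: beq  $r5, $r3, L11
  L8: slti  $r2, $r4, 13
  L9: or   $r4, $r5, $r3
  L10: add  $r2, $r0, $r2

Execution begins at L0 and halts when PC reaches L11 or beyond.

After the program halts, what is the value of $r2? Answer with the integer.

#0 addi  $r5, $r4, 3 ; 0/11/13/9/10/13
#1 andi  $r3, $r0, 7 ; 0/11/13/0/10/13
#2 xor  $r5, $r4, $r4 ; 0/11/13/0/10/0
#3 beq  $r2, $r4, L6 ; 0/11/13/0/10/0 ; →fallthru
#4 and  $r4, $r5, $r4 ; 0/11/13/0/0/0
#5 andi  $r4, $r0, 6 ; 0/11/13/0/0/0
#6 nor  $r4, $r2, $r5 ; 0/11/13/0/65522/0
#7 beq  $r5, $r3, L11 ; 0/11/13/0/65522/0 ; →target
#8 slti  $r2, $r4, 13 ; 0/11/0/0/65522/0

0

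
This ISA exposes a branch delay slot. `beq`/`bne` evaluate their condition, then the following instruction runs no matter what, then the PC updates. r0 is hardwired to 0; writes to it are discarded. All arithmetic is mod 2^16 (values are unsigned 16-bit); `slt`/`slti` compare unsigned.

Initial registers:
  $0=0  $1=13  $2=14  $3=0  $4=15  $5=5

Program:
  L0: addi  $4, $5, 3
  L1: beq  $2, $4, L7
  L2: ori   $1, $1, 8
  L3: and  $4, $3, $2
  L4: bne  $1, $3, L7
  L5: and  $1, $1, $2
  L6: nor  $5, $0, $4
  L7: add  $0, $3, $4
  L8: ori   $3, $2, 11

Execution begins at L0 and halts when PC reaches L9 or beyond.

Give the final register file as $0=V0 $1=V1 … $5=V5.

#0 addi  $4, $5, 3 ; 0/13/14/0/8/5
#1 beq  $2, $4, L7 ; 0/13/14/0/8/5 ; →fallthru
#2 ori   $1, $1, 8 ; 0/13/14/0/8/5
#3 and  $4, $3, $2 ; 0/13/14/0/0/5
#4 bne  $1, $3, L7 ; 0/13/14/0/0/5 ; →target
#5 and  $1, $1, $2 ; 0/12/14/0/0/5
#7 add  $0, $3, $4 ; 0/12/14/0/0/5
#8 ori   $3, $2, 11 ; 0/12/14/15/0/5

$0=0 $1=12 $2=14 $3=15 $4=0 $5=5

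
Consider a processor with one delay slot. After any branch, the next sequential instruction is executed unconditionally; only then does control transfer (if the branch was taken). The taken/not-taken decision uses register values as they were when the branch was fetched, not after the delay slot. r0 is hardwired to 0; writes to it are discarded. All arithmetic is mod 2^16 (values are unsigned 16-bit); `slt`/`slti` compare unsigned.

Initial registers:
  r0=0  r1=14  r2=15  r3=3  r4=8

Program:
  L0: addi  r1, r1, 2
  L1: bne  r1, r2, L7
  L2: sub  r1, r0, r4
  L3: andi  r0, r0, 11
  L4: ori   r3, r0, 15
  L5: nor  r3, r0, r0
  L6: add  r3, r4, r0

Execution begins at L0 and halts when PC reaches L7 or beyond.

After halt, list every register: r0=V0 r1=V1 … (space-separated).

PC=0  addi  r1, r1, 2        | r0=0 r1=16 r2=15 r3=3 r4=8
PC=1  bne  r1, r2, L7        | r0=0 r1=16 r2=15 r3=3 r4=8  [TAKEN]
PC=2  sub  r1, r0, r4        | r0=0 r1=65528 r2=15 r3=3 r4=8

r0=0 r1=65528 r2=15 r3=3 r4=8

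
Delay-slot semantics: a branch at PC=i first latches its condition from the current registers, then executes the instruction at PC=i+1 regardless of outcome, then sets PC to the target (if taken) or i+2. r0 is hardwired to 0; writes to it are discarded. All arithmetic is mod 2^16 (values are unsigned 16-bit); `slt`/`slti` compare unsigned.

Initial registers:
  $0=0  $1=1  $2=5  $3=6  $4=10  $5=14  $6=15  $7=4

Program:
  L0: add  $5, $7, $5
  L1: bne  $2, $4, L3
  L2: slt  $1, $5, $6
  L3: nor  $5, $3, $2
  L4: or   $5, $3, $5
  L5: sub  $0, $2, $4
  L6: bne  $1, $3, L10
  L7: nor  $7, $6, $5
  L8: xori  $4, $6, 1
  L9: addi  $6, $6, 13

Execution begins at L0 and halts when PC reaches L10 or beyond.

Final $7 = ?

0

PC=0  add  $5, $7, $5        | $0=0 $1=1 $2=5 $3=6 $4=10 $5=18 $6=15 $7=4
PC=1  bne  $2, $4, L3        | $0=0 $1=1 $2=5 $3=6 $4=10 $5=18 $6=15 $7=4  [TAKEN]
PC=2  slt  $1, $5, $6        | $0=0 $1=0 $2=5 $3=6 $4=10 $5=18 $6=15 $7=4
PC=3  nor  $5, $3, $2        | $0=0 $1=0 $2=5 $3=6 $4=10 $5=65528 $6=15 $7=4
PC=4  or   $5, $3, $5        | $0=0 $1=0 $2=5 $3=6 $4=10 $5=65534 $6=15 $7=4
PC=5  sub  $0, $2, $4        | $0=0 $1=0 $2=5 $3=6 $4=10 $5=65534 $6=15 $7=4
PC=6  bne  $1, $3, L10       | $0=0 $1=0 $2=5 $3=6 $4=10 $5=65534 $6=15 $7=4  [TAKEN]
PC=7  nor  $7, $6, $5        | $0=0 $1=0 $2=5 $3=6 $4=10 $5=65534 $6=15 $7=0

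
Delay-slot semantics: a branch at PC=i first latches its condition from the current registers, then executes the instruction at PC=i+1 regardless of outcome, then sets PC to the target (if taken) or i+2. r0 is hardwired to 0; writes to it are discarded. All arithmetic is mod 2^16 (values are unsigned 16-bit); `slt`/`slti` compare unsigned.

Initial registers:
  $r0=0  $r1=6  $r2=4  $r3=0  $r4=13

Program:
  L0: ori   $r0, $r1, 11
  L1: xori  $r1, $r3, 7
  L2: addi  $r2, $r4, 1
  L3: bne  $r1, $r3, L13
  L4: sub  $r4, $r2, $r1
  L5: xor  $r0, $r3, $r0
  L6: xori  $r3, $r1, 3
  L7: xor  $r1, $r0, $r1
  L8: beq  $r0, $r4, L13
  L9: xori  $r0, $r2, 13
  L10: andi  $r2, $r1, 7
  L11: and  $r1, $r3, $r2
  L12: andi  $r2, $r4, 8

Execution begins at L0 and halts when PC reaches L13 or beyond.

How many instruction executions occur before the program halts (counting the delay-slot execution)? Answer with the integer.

5

  step pc=0: ori   $r0, $r1, 11  regs=(0,6,4,0,13)
  step pc=1: xori  $r1, $r3, 7  regs=(0,7,4,0,13)
  step pc=2: addi  $r2, $r4, 1  regs=(0,7,14,0,13)
  step pc=3: bne  $r1, $r3, L13  cond=T  regs=(0,7,14,0,13)
  step pc=4: sub  $r4, $r2, $r1  regs=(0,7,14,0,7)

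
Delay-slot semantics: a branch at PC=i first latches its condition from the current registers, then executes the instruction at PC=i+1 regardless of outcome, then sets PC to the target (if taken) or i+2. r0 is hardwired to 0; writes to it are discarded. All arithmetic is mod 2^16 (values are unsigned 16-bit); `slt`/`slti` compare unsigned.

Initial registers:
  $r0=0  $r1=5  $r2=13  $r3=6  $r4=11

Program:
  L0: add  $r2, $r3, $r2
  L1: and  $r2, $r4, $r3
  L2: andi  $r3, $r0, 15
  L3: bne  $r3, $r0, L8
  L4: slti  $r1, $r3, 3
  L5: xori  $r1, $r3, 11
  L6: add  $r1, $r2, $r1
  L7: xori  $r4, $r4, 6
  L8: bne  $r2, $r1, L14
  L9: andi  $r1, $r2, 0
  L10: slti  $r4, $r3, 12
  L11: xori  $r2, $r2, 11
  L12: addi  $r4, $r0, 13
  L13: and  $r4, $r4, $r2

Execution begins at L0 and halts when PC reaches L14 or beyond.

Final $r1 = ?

0

PC=0  add  $r2, $r3, $r2     | $r0=0 $r1=5 $r2=19 $r3=6 $r4=11
PC=1  and  $r2, $r4, $r3     | $r0=0 $r1=5 $r2=2 $r3=6 $r4=11
PC=2  andi  $r3, $r0, 15     | $r0=0 $r1=5 $r2=2 $r3=0 $r4=11
PC=3  bne  $r3, $r0, L8      | $r0=0 $r1=5 $r2=2 $r3=0 $r4=11  [not taken]
PC=4  slti  $r1, $r3, 3      | $r0=0 $r1=1 $r2=2 $r3=0 $r4=11
PC=5  xori  $r1, $r3, 11     | $r0=0 $r1=11 $r2=2 $r3=0 $r4=11
PC=6  add  $r1, $r2, $r1     | $r0=0 $r1=13 $r2=2 $r3=0 $r4=11
PC=7  xori  $r4, $r4, 6      | $r0=0 $r1=13 $r2=2 $r3=0 $r4=13
PC=8  bne  $r2, $r1, L14     | $r0=0 $r1=13 $r2=2 $r3=0 $r4=13  [TAKEN]
PC=9  andi  $r1, $r2, 0      | $r0=0 $r1=0 $r2=2 $r3=0 $r4=13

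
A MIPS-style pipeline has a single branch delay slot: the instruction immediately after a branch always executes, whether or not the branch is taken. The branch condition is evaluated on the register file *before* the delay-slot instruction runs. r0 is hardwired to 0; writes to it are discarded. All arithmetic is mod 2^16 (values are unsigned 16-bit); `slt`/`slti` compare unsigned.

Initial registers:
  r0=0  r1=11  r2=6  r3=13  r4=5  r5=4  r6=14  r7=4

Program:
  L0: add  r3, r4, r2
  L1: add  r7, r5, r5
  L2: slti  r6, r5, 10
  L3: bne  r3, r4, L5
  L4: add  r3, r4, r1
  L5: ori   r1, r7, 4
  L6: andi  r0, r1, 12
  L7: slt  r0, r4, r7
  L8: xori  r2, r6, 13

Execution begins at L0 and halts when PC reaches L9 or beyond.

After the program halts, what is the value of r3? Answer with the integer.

  step pc=0: add  r3, r4, r2  regs=(0,11,6,11,5,4,14,4)
  step pc=1: add  r7, r5, r5  regs=(0,11,6,11,5,4,14,8)
  step pc=2: slti  r6, r5, 10  regs=(0,11,6,11,5,4,1,8)
  step pc=3: bne  r3, r4, L5  cond=T  regs=(0,11,6,11,5,4,1,8)
  step pc=4: add  r3, r4, r1  regs=(0,11,6,16,5,4,1,8)
  step pc=5: ori   r1, r7, 4  regs=(0,12,6,16,5,4,1,8)
  step pc=6: andi  r0, r1, 12  regs=(0,12,6,16,5,4,1,8)
  step pc=7: slt  r0, r4, r7  regs=(0,12,6,16,5,4,1,8)
  step pc=8: xori  r2, r6, 13  regs=(0,12,12,16,5,4,1,8)

16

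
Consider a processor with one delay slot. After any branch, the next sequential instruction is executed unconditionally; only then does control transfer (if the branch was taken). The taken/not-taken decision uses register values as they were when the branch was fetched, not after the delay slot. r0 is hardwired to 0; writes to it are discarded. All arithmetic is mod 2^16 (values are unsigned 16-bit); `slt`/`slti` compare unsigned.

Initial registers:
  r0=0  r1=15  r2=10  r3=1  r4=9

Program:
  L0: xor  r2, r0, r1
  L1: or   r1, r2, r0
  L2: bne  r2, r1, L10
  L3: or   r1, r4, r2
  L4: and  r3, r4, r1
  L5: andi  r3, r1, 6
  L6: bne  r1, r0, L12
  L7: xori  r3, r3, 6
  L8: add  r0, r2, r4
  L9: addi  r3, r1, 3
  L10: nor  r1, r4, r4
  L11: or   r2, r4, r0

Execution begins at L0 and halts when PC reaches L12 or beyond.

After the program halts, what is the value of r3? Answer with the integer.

[0] xor  r2, r0, r1  →  {r0:0, r1:15, r2:15, r3:1, r4:9}
[1] or   r1, r2, r0  →  {r0:0, r1:15, r2:15, r3:1, r4:9}
[2] bne  r2, r1, L10  →  {r0:0, r1:15, r2:15, r3:1, r4:9}  ⟨branch fallthrough⟩
[3] or   r1, r4, r2  →  {r0:0, r1:15, r2:15, r3:1, r4:9}
[4] and  r3, r4, r1  →  {r0:0, r1:15, r2:15, r3:9, r4:9}
[5] andi  r3, r1, 6  →  {r0:0, r1:15, r2:15, r3:6, r4:9}
[6] bne  r1, r0, L12  →  {r0:0, r1:15, r2:15, r3:6, r4:9}  ⟨branch taken⟩
[7] xori  r3, r3, 6  →  {r0:0, r1:15, r2:15, r3:0, r4:9}

0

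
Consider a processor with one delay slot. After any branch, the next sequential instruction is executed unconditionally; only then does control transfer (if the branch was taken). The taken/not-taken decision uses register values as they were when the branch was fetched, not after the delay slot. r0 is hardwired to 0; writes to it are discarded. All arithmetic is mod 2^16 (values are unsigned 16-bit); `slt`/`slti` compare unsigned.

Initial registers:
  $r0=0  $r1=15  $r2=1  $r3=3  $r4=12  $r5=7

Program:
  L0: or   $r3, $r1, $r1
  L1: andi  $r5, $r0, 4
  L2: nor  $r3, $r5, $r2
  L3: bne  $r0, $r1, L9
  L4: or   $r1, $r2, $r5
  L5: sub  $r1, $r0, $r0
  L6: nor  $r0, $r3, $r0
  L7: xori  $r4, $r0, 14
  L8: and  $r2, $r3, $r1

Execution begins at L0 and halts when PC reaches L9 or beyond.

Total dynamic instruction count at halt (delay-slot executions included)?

PC=0  or   $r3, $r1, $r1     | $r0=0 $r1=15 $r2=1 $r3=15 $r4=12 $r5=7
PC=1  andi  $r5, $r0, 4      | $r0=0 $r1=15 $r2=1 $r3=15 $r4=12 $r5=0
PC=2  nor  $r3, $r5, $r2     | $r0=0 $r1=15 $r2=1 $r3=65534 $r4=12 $r5=0
PC=3  bne  $r0, $r1, L9      | $r0=0 $r1=15 $r2=1 $r3=65534 $r4=12 $r5=0  [TAKEN]
PC=4  or   $r1, $r2, $r5     | $r0=0 $r1=1 $r2=1 $r3=65534 $r4=12 $r5=0

5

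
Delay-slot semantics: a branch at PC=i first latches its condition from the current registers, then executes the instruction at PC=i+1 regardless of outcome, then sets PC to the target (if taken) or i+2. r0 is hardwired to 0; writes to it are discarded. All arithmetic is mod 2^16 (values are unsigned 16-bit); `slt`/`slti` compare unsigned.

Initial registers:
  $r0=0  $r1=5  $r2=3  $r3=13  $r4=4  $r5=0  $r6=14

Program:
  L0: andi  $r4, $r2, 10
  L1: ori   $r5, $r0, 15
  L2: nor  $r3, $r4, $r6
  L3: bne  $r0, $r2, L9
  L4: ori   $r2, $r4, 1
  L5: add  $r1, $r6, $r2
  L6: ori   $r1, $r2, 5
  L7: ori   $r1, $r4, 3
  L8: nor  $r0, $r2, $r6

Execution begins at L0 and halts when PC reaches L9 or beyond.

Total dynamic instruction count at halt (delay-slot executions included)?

[0] andi  $r4, $r2, 10  →  {$r0:0, $r1:5, $r2:3, $r3:13, $r4:2, $r5:0, $r6:14}
[1] ori   $r5, $r0, 15  →  {$r0:0, $r1:5, $r2:3, $r3:13, $r4:2, $r5:15, $r6:14}
[2] nor  $r3, $r4, $r6  →  {$r0:0, $r1:5, $r2:3, $r3:65521, $r4:2, $r5:15, $r6:14}
[3] bne  $r0, $r2, L9  →  {$r0:0, $r1:5, $r2:3, $r3:65521, $r4:2, $r5:15, $r6:14}  ⟨branch taken⟩
[4] ori   $r2, $r4, 1  →  {$r0:0, $r1:5, $r2:3, $r3:65521, $r4:2, $r5:15, $r6:14}

5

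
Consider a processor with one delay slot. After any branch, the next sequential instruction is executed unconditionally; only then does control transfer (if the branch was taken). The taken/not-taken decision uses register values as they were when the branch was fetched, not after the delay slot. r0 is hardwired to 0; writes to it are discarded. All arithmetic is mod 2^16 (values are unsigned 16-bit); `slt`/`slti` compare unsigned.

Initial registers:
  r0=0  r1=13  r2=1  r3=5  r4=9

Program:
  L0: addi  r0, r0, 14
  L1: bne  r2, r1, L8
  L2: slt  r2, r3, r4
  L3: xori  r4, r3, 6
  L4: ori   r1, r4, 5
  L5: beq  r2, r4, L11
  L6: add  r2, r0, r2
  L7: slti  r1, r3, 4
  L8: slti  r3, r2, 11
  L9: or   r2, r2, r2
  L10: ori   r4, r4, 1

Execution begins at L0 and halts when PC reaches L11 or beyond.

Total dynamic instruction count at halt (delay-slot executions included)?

6

  step pc=0: addi  r0, r0, 14  regs=(0,13,1,5,9)
  step pc=1: bne  r2, r1, L8  cond=T  regs=(0,13,1,5,9)
  step pc=2: slt  r2, r3, r4  regs=(0,13,1,5,9)
  step pc=8: slti  r3, r2, 11  regs=(0,13,1,1,9)
  step pc=9: or   r2, r2, r2  regs=(0,13,1,1,9)
  step pc=10: ori   r4, r4, 1  regs=(0,13,1,1,9)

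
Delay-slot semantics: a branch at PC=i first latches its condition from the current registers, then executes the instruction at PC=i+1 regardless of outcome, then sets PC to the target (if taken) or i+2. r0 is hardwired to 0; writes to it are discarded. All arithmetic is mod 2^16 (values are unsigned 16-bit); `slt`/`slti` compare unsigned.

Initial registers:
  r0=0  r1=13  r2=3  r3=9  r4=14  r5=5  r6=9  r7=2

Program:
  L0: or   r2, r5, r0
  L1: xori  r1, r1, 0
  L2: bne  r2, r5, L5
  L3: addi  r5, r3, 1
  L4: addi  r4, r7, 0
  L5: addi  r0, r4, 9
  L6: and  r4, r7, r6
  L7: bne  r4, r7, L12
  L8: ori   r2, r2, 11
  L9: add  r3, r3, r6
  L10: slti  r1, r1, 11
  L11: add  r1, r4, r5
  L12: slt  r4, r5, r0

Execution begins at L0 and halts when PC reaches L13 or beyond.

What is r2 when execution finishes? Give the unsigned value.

[0] or   r2, r5, r0  →  {r0:0, r1:13, r2:5, r3:9, r4:14, r5:5, r6:9, r7:2}
[1] xori  r1, r1, 0  →  {r0:0, r1:13, r2:5, r3:9, r4:14, r5:5, r6:9, r7:2}
[2] bne  r2, r5, L5  →  {r0:0, r1:13, r2:5, r3:9, r4:14, r5:5, r6:9, r7:2}  ⟨branch fallthrough⟩
[3] addi  r5, r3, 1  →  {r0:0, r1:13, r2:5, r3:9, r4:14, r5:10, r6:9, r7:2}
[4] addi  r4, r7, 0  →  {r0:0, r1:13, r2:5, r3:9, r4:2, r5:10, r6:9, r7:2}
[5] addi  r0, r4, 9  →  {r0:0, r1:13, r2:5, r3:9, r4:2, r5:10, r6:9, r7:2}
[6] and  r4, r7, r6  →  {r0:0, r1:13, r2:5, r3:9, r4:0, r5:10, r6:9, r7:2}
[7] bne  r4, r7, L12  →  {r0:0, r1:13, r2:5, r3:9, r4:0, r5:10, r6:9, r7:2}  ⟨branch taken⟩
[8] ori   r2, r2, 11  →  {r0:0, r1:13, r2:15, r3:9, r4:0, r5:10, r6:9, r7:2}
[12] slt  r4, r5, r0  →  {r0:0, r1:13, r2:15, r3:9, r4:0, r5:10, r6:9, r7:2}

15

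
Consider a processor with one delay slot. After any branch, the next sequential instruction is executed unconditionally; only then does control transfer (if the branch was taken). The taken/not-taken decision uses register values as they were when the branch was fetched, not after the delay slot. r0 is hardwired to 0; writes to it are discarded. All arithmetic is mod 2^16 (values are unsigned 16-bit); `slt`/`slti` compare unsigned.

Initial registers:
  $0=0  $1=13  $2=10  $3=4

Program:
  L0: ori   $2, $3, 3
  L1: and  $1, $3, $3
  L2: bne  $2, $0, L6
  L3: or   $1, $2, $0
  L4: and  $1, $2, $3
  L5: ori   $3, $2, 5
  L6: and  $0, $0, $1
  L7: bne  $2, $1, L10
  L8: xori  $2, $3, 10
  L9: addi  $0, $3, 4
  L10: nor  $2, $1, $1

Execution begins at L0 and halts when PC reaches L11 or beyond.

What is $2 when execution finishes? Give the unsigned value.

PC=0  ori   $2, $3, 3        | $0=0 $1=13 $2=7 $3=4
PC=1  and  $1, $3, $3        | $0=0 $1=4 $2=7 $3=4
PC=2  bne  $2, $0, L6        | $0=0 $1=4 $2=7 $3=4  [TAKEN]
PC=3  or   $1, $2, $0        | $0=0 $1=7 $2=7 $3=4
PC=6  and  $0, $0, $1        | $0=0 $1=7 $2=7 $3=4
PC=7  bne  $2, $1, L10       | $0=0 $1=7 $2=7 $3=4  [not taken]
PC=8  xori  $2, $3, 10       | $0=0 $1=7 $2=14 $3=4
PC=9  addi  $0, $3, 4        | $0=0 $1=7 $2=14 $3=4
PC=10 nor  $2, $1, $1        | $0=0 $1=7 $2=65528 $3=4

65528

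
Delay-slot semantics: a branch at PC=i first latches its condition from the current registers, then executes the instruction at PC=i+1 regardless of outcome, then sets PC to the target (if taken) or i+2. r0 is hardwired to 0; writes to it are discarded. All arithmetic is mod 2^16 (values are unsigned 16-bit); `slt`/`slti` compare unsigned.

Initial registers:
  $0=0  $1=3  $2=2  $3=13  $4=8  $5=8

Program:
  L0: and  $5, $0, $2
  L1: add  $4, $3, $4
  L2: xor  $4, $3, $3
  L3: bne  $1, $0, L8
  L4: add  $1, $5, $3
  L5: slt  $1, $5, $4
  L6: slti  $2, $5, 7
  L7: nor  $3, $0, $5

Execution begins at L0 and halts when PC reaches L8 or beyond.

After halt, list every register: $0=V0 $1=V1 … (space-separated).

  step pc=0: and  $5, $0, $2  regs=(0,3,2,13,8,0)
  step pc=1: add  $4, $3, $4  regs=(0,3,2,13,21,0)
  step pc=2: xor  $4, $3, $3  regs=(0,3,2,13,0,0)
  step pc=3: bne  $1, $0, L8  cond=T  regs=(0,3,2,13,0,0)
  step pc=4: add  $1, $5, $3  regs=(0,13,2,13,0,0)

$0=0 $1=13 $2=2 $3=13 $4=0 $5=0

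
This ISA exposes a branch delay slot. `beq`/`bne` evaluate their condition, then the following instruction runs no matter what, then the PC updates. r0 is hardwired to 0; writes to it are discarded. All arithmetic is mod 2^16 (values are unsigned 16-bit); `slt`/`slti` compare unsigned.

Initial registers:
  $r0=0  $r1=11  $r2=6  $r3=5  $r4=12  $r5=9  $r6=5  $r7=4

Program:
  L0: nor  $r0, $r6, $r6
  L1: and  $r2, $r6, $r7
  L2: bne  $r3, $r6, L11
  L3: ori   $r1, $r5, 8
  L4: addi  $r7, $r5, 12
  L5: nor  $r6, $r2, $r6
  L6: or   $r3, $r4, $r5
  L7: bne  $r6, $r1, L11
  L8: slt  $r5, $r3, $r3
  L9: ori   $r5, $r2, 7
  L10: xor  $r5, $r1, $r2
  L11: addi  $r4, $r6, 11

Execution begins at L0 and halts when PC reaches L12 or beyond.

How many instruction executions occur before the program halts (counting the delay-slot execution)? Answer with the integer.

  step pc=0: nor  $r0, $r6, $r6  regs=(0,11,6,5,12,9,5,4)
  step pc=1: and  $r2, $r6, $r7  regs=(0,11,4,5,12,9,5,4)
  step pc=2: bne  $r3, $r6, L11  cond=F  regs=(0,11,4,5,12,9,5,4)
  step pc=3: ori   $r1, $r5, 8  regs=(0,9,4,5,12,9,5,4)
  step pc=4: addi  $r7, $r5, 12  regs=(0,9,4,5,12,9,5,21)
  step pc=5: nor  $r6, $r2, $r6  regs=(0,9,4,5,12,9,65530,21)
  step pc=6: or   $r3, $r4, $r5  regs=(0,9,4,13,12,9,65530,21)
  step pc=7: bne  $r6, $r1, L11  cond=T  regs=(0,9,4,13,12,9,65530,21)
  step pc=8: slt  $r5, $r3, $r3  regs=(0,9,4,13,12,0,65530,21)
  step pc=11: addi  $r4, $r6, 11  regs=(0,9,4,13,5,0,65530,21)

10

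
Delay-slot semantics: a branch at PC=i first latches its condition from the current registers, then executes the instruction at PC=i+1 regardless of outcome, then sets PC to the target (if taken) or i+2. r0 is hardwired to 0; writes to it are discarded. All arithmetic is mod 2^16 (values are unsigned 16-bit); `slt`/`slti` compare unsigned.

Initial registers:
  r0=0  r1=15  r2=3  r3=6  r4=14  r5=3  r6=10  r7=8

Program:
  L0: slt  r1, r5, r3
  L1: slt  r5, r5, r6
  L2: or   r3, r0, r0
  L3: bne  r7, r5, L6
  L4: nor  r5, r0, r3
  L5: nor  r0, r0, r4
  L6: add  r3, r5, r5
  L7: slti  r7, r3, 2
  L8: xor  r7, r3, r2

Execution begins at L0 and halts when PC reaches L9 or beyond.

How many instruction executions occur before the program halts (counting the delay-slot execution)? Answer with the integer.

8

[0] slt  r1, r5, r3  →  {r0:0, r1:1, r2:3, r3:6, r4:14, r5:3, r6:10, r7:8}
[1] slt  r5, r5, r6  →  {r0:0, r1:1, r2:3, r3:6, r4:14, r5:1, r6:10, r7:8}
[2] or   r3, r0, r0  →  {r0:0, r1:1, r2:3, r3:0, r4:14, r5:1, r6:10, r7:8}
[3] bne  r7, r5, L6  →  {r0:0, r1:1, r2:3, r3:0, r4:14, r5:1, r6:10, r7:8}  ⟨branch taken⟩
[4] nor  r5, r0, r3  →  {r0:0, r1:1, r2:3, r3:0, r4:14, r5:65535, r6:10, r7:8}
[6] add  r3, r5, r5  →  {r0:0, r1:1, r2:3, r3:65534, r4:14, r5:65535, r6:10, r7:8}
[7] slti  r7, r3, 2  →  {r0:0, r1:1, r2:3, r3:65534, r4:14, r5:65535, r6:10, r7:0}
[8] xor  r7, r3, r2  →  {r0:0, r1:1, r2:3, r3:65534, r4:14, r5:65535, r6:10, r7:65533}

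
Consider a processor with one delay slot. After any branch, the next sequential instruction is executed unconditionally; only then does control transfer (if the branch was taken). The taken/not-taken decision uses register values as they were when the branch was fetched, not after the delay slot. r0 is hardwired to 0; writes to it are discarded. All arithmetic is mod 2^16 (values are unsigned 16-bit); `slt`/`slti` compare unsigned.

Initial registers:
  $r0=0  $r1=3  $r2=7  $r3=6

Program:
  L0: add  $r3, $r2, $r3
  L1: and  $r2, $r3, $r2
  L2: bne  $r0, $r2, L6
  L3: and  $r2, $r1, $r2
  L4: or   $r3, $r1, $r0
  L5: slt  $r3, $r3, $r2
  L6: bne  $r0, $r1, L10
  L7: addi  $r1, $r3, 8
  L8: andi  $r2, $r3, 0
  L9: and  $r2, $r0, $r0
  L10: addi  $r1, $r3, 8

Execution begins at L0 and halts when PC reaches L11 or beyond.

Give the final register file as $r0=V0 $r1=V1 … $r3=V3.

[0] add  $r3, $r2, $r3  →  {$r0:0, $r1:3, $r2:7, $r3:13}
[1] and  $r2, $r3, $r2  →  {$r0:0, $r1:3, $r2:5, $r3:13}
[2] bne  $r0, $r2, L6  →  {$r0:0, $r1:3, $r2:5, $r3:13}  ⟨branch taken⟩
[3] and  $r2, $r1, $r2  →  {$r0:0, $r1:3, $r2:1, $r3:13}
[6] bne  $r0, $r1, L10  →  {$r0:0, $r1:3, $r2:1, $r3:13}  ⟨branch taken⟩
[7] addi  $r1, $r3, 8  →  {$r0:0, $r1:21, $r2:1, $r3:13}
[10] addi  $r1, $r3, 8  →  {$r0:0, $r1:21, $r2:1, $r3:13}

$r0=0 $r1=21 $r2=1 $r3=13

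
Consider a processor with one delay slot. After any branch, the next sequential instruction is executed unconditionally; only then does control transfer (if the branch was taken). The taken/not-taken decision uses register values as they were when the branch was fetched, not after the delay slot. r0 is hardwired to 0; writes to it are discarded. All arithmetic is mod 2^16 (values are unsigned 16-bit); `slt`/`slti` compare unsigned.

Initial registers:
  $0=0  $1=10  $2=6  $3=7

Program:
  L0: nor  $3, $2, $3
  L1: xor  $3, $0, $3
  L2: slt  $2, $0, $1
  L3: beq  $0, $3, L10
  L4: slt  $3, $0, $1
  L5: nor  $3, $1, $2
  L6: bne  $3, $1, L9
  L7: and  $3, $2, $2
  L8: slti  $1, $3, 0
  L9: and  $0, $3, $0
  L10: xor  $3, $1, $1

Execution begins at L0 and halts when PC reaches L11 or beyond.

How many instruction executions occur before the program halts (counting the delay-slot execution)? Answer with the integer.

10

  step pc=0: nor  $3, $2, $3  regs=(0,10,6,65528)
  step pc=1: xor  $3, $0, $3  regs=(0,10,6,65528)
  step pc=2: slt  $2, $0, $1  regs=(0,10,1,65528)
  step pc=3: beq  $0, $3, L10  cond=F  regs=(0,10,1,65528)
  step pc=4: slt  $3, $0, $1  regs=(0,10,1,1)
  step pc=5: nor  $3, $1, $2  regs=(0,10,1,65524)
  step pc=6: bne  $3, $1, L9  cond=T  regs=(0,10,1,65524)
  step pc=7: and  $3, $2, $2  regs=(0,10,1,1)
  step pc=9: and  $0, $3, $0  regs=(0,10,1,1)
  step pc=10: xor  $3, $1, $1  regs=(0,10,1,0)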